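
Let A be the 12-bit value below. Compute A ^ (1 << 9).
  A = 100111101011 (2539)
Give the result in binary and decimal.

Mask = 1 << 9 = 001000000000
Bit 9 of A is 0; XOR with the mask flips it to 1.
  100111101011
^ 001000000000
--------------
  101111101011

Answer: 101111101011 (3051)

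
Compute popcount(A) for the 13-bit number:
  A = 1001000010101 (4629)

1001000010101
1-bits at positions (from bit 0 = LSB): 0, 2, 4, 9, 12
Count = 5

Answer: 5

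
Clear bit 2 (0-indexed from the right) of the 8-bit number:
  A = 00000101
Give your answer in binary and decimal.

Mask = ~(1 << 2) = 11111011
Bit 2 of A is 1, so AND-ing with the mask clears it to 0.
  00000101
& 11111011
----------
  00000001

Answer: 00000001 (1)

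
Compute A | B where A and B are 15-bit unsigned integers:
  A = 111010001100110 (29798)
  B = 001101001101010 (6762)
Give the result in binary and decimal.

Apply | to each column (1 where either bit is 1):
  111010001100110
| 001101001101010
-----------------
  111111001101110

Answer: 111111001101110 (32366)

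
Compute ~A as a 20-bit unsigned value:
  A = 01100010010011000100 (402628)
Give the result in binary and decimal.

Flip each bit (0->1, 1->0):
  01100010010011000100
  10011101101100111011

Answer: 10011101101100111011 (645947)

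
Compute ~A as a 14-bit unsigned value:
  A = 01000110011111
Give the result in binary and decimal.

Flip each bit (0->1, 1->0):
  01000110011111
  10111001100000

Answer: 10111001100000 (11872)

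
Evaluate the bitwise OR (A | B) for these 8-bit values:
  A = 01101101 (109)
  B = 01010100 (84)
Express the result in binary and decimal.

Apply | to each column (1 where either bit is 1):
  01101101
| 01010100
----------
  01111101

Answer: 01111101 (125)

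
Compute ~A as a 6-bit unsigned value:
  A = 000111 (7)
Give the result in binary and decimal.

Flip each bit (0->1, 1->0):
  000111
  111000

Answer: 111000 (56)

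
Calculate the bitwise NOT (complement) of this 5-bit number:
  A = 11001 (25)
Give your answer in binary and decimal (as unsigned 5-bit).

Flip each bit (0->1, 1->0):
  11001
  00110

Answer: 00110 (6)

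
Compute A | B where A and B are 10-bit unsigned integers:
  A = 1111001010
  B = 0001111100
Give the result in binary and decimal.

Apply | to each column (1 where either bit is 1):
  1111001010
| 0001111100
------------
  1111111110

Answer: 1111111110 (1022)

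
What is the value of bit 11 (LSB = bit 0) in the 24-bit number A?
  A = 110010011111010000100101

Bit 11 is the 12th from the right.
  110010011111010000100101
              ^
That bit is 0.

Answer: 0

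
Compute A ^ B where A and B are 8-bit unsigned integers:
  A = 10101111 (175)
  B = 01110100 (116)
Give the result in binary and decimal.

Apply ^ to each column (1 where bits differ):
  10101111
^ 01110100
----------
  11011011

Answer: 11011011 (219)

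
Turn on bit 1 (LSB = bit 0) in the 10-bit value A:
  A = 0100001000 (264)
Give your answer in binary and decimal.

Mask = 1 << 1 = 0000000010
Bit 1 of A is 0, so OR-ing with the mask flips it to 1.
  0100001000
| 0000000010
------------
  0100001010

Answer: 0100001010 (266)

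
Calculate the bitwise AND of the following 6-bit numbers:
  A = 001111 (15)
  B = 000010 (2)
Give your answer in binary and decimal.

Apply & to each column (1 only where both bits are 1):
  001111
& 000010
--------
  000010

Answer: 000010 (2)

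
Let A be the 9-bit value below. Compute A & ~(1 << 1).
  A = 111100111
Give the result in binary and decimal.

Mask = ~(1 << 1) = 111111101
Bit 1 of A is 1, so AND-ing with the mask clears it to 0.
  111100111
& 111111101
-----------
  111100101

Answer: 111100101 (485)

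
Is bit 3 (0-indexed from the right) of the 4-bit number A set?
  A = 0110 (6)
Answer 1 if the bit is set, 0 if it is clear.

Bit 3 is the 4th from the right.
  0110
  ^
That bit is 0.

Answer: 0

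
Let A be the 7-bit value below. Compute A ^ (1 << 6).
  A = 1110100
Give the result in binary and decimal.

Mask = 1 << 6 = 1000000
Bit 6 of A is 1; XOR with the mask flips it to 0.
  1110100
^ 1000000
---------
  0110100

Answer: 0110100 (52)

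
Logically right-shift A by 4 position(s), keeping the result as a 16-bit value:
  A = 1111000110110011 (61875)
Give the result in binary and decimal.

Logical shift right by 4: drop the bottom 4 bit(s), prepend 4 zero(s) on the left.
  1111000110110011  ->  keep [111100011011], discard [0011], prepend 0000
= 0000111100011011

Answer: 0000111100011011 (3867)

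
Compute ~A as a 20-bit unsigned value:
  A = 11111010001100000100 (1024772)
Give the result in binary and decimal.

Flip each bit (0->1, 1->0):
  11111010001100000100
  00000101110011111011

Answer: 00000101110011111011 (23803)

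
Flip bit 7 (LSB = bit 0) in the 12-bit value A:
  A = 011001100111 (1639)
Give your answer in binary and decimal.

Mask = 1 << 7 = 000010000000
Bit 7 of A is 0; XOR with the mask flips it to 1.
  011001100111
^ 000010000000
--------------
  011011100111

Answer: 011011100111 (1767)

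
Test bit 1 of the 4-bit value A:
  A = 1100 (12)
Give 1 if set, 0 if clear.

Bit 1 is the 2nd from the right.
  1100
    ^
That bit is 0.

Answer: 0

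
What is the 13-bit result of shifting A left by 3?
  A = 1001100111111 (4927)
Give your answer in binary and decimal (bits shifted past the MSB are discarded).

Shift left by 3: drop the top 3 bit(s), append 3 zero(s) on the right.
  1001100111111  ->  discard [100], keep [1100111111], append 000
= 1100111111000

Answer: 1100111111000 (6648)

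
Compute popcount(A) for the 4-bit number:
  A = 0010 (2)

0010
1-bits at positions (from bit 0 = LSB): 1
Count = 1

Answer: 1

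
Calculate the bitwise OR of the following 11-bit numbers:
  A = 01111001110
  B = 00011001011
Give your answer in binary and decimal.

Apply | to each column (1 where either bit is 1):
  01111001110
| 00011001011
-------------
  01111001111

Answer: 01111001111 (975)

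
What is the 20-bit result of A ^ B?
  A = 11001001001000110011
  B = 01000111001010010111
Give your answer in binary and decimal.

Apply ^ to each column (1 where bits differ):
  11001001001000110011
^ 01000111001010010111
----------------------
  10001110000010100100

Answer: 10001110000010100100 (581796)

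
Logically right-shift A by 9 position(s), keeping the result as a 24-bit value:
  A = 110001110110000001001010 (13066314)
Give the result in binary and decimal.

Logical shift right by 9: drop the bottom 9 bit(s), prepend 9 zero(s) on the left.
  110001110110000001001010  ->  keep [110001110110000], discard [001001010], prepend 000000000
= 000000000110001110110000

Answer: 000000000110001110110000 (25520)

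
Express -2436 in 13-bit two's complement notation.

1. Binary of +2436:  0100110000100
2. Invert bits:     1011001111011
3. Add 1:           1011001111100

Answer: 1011001111100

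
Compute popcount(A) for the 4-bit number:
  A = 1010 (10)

1010
1-bits at positions (from bit 0 = LSB): 1, 3
Count = 2

Answer: 2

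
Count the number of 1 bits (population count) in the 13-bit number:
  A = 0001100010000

0001100010000
1-bits at positions (from bit 0 = LSB): 4, 8, 9
Count = 3

Answer: 3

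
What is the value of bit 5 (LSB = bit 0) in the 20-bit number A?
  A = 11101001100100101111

Bit 5 is the 6th from the right.
  11101001100100101111
                ^
That bit is 1.

Answer: 1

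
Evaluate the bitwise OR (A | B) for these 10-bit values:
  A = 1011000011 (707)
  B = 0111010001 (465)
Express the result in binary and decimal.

Apply | to each column (1 where either bit is 1):
  1011000011
| 0111010001
------------
  1111010011

Answer: 1111010011 (979)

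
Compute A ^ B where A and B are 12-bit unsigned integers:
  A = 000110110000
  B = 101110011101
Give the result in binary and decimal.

Apply ^ to each column (1 where bits differ):
  000110110000
^ 101110011101
--------------
  101000101101

Answer: 101000101101 (2605)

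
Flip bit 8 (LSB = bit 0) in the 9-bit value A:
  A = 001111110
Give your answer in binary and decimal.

Mask = 1 << 8 = 100000000
Bit 8 of A is 0; XOR with the mask flips it to 1.
  001111110
^ 100000000
-----------
  101111110

Answer: 101111110 (382)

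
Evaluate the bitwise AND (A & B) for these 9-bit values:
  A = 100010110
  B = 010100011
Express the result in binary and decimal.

Apply & to each column (1 only where both bits are 1):
  100010110
& 010100011
-----------
  000000010

Answer: 000000010 (2)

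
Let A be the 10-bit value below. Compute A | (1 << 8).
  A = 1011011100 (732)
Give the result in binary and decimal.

Mask = 1 << 8 = 0100000000
Bit 8 of A is 0, so OR-ing with the mask flips it to 1.
  1011011100
| 0100000000
------------
  1111011100

Answer: 1111011100 (988)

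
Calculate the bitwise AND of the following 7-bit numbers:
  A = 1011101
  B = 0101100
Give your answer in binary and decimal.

Apply & to each column (1 only where both bits are 1):
  1011101
& 0101100
---------
  0001100

Answer: 0001100 (12)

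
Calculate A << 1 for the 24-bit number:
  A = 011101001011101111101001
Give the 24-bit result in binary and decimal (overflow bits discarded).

Shift left by 1: drop the top 1 bit(s), append 1 zero(s) on the right.
  011101001011101111101001  ->  discard [0], keep [11101001011101111101001], append 0
= 111010010111011111010010

Answer: 111010010111011111010010 (15300562)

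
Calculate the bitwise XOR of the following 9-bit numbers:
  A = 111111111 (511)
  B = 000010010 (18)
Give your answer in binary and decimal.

Apply ^ to each column (1 where bits differ):
  111111111
^ 000010010
-----------
  111101101

Answer: 111101101 (493)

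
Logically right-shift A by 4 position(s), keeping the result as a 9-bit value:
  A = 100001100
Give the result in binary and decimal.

Logical shift right by 4: drop the bottom 4 bit(s), prepend 4 zero(s) on the left.
  100001100  ->  keep [10000], discard [1100], prepend 0000
= 000010000

Answer: 000010000 (16)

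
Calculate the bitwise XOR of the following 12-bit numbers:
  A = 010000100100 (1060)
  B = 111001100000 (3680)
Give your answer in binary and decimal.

Apply ^ to each column (1 where bits differ):
  010000100100
^ 111001100000
--------------
  101001000100

Answer: 101001000100 (2628)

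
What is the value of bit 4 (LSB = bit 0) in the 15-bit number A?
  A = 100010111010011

Bit 4 is the 5th from the right.
  100010111010011
            ^
That bit is 1.

Answer: 1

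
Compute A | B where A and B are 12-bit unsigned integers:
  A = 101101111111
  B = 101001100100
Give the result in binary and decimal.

Apply | to each column (1 where either bit is 1):
  101101111111
| 101001100100
--------------
  101101111111

Answer: 101101111111 (2943)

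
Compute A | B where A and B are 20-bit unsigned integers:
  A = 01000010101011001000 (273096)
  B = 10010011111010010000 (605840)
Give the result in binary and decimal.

Apply | to each column (1 where either bit is 1):
  01000010101011001000
| 10010011111010010000
----------------------
  11010011111011011000

Answer: 11010011111011011000 (868056)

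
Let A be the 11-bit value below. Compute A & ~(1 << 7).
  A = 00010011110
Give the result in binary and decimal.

Mask = ~(1 << 7) = 11101111111
Bit 7 of A is 1, so AND-ing with the mask clears it to 0.
  00010011110
& 11101111111
-------------
  00000011110

Answer: 00000011110 (30)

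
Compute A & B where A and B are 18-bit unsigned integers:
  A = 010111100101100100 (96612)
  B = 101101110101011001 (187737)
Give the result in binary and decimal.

Apply & to each column (1 only where both bits are 1):
  010111100101100100
& 101101110101011001
--------------------
  000101100101000000

Answer: 000101100101000000 (22848)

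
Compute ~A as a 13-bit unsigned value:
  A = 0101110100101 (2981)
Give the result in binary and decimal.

Flip each bit (0->1, 1->0):
  0101110100101
  1010001011010

Answer: 1010001011010 (5210)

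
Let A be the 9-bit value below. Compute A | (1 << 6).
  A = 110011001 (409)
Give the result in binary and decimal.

Mask = 1 << 6 = 001000000
Bit 6 of A is 0, so OR-ing with the mask flips it to 1.
  110011001
| 001000000
-----------
  111011001

Answer: 111011001 (473)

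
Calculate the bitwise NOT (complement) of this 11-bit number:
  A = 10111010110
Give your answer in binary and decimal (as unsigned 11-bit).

Flip each bit (0->1, 1->0):
  10111010110
  01000101001

Answer: 01000101001 (553)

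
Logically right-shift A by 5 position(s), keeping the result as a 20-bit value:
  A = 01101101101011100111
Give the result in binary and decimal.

Logical shift right by 5: drop the bottom 5 bit(s), prepend 5 zero(s) on the left.
  01101101101011100111  ->  keep [011011011010111], discard [00111], prepend 00000
= 00000011011011010111

Answer: 00000011011011010111 (14039)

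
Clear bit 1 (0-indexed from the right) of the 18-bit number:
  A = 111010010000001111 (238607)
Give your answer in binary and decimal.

Mask = ~(1 << 1) = 111111111111111101
Bit 1 of A is 1, so AND-ing with the mask clears it to 0.
  111010010000001111
& 111111111111111101
--------------------
  111010010000001101

Answer: 111010010000001101 (238605)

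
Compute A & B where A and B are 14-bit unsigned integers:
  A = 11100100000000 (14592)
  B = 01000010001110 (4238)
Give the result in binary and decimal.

Apply & to each column (1 only where both bits are 1):
  11100100000000
& 01000010001110
----------------
  01000000000000

Answer: 01000000000000 (4096)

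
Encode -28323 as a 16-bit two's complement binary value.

1. Binary of +28323:  0110111010100011
2. Invert bits:     1001000101011100
3. Add 1:           1001000101011101

Answer: 1001000101011101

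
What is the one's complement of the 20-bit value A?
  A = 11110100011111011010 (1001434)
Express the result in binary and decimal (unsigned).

Flip each bit (0->1, 1->0):
  11110100011111011010
  00001011100000100101

Answer: 00001011100000100101 (47141)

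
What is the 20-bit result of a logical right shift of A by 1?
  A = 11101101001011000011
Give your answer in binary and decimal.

Logical shift right by 1: drop the bottom 1 bit(s), prepend 1 zero(s) on the left.
  11101101001011000011  ->  keep [1110110100101100001], discard [1], prepend 0
= 01110110100101100001

Answer: 01110110100101100001 (485729)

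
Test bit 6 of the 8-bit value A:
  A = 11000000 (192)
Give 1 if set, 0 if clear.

Bit 6 is the 7th from the right.
  11000000
   ^
That bit is 1.

Answer: 1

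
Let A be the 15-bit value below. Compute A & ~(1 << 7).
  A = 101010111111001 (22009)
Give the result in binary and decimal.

Mask = ~(1 << 7) = 111111101111111
Bit 7 of A is 1, so AND-ing with the mask clears it to 0.
  101010111111001
& 111111101111111
-----------------
  101010101111001

Answer: 101010101111001 (21881)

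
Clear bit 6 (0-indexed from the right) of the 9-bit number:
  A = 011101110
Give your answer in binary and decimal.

Mask = ~(1 << 6) = 110111111
Bit 6 of A is 1, so AND-ing with the mask clears it to 0.
  011101110
& 110111111
-----------
  010101110

Answer: 010101110 (174)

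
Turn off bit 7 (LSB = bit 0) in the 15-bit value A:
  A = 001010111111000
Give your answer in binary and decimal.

Mask = ~(1 << 7) = 111111101111111
Bit 7 of A is 1, so AND-ing with the mask clears it to 0.
  001010111111000
& 111111101111111
-----------------
  001010101111000

Answer: 001010101111000 (5496)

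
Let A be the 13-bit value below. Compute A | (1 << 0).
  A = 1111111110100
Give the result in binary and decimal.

Mask = 1 << 0 = 0000000000001
Bit 0 of A is 0, so OR-ing with the mask flips it to 1.
  1111111110100
| 0000000000001
---------------
  1111111110101

Answer: 1111111110101 (8181)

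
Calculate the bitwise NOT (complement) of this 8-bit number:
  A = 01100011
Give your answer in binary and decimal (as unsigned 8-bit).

Flip each bit (0->1, 1->0):
  01100011
  10011100

Answer: 10011100 (156)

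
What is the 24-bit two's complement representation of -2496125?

1. Binary of +2496125:  001001100001011001111101
2. Invert bits:     110110011110100110000010
3. Add 1:           110110011110100110000011

Answer: 110110011110100110000011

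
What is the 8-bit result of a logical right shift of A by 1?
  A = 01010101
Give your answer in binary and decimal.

Logical shift right by 1: drop the bottom 1 bit(s), prepend 1 zero(s) on the left.
  01010101  ->  keep [0101010], discard [1], prepend 0
= 00101010

Answer: 00101010 (42)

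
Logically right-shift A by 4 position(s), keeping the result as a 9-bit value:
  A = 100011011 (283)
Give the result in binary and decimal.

Logical shift right by 4: drop the bottom 4 bit(s), prepend 4 zero(s) on the left.
  100011011  ->  keep [10001], discard [1011], prepend 0000
= 000010001

Answer: 000010001 (17)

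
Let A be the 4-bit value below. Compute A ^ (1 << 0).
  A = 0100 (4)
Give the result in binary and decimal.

Mask = 1 << 0 = 0001
Bit 0 of A is 0; XOR with the mask flips it to 1.
  0100
^ 0001
------
  0101

Answer: 0101 (5)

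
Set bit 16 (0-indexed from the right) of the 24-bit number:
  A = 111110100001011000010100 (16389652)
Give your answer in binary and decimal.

Mask = 1 << 16 = 000000010000000000000000
Bit 16 of A is 0, so OR-ing with the mask flips it to 1.
  111110100001011000010100
| 000000010000000000000000
--------------------------
  111110110001011000010100

Answer: 111110110001011000010100 (16455188)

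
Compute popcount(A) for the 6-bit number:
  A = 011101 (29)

011101
1-bits at positions (from bit 0 = LSB): 0, 2, 3, 4
Count = 4

Answer: 4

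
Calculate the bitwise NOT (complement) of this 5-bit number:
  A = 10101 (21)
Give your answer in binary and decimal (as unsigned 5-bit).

Flip each bit (0->1, 1->0):
  10101
  01010

Answer: 01010 (10)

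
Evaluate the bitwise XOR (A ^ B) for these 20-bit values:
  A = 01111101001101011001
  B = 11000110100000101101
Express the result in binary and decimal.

Apply ^ to each column (1 where bits differ):
  01111101001101011001
^ 11000110100000101101
----------------------
  10111011101101110100

Answer: 10111011101101110100 (768884)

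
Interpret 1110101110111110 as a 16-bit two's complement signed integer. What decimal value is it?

MSB is 1, so the value is negative. Find the magnitude:
1. Invert bits:  0001010001000001
2. Add 1:        0001010001000010  = 5186
3. Apply sign:   -5186

Answer: -5186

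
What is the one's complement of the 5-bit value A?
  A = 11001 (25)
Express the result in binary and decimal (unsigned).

Flip each bit (0->1, 1->0):
  11001
  00110

Answer: 00110 (6)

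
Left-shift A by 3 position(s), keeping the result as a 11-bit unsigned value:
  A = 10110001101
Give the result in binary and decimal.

Shift left by 3: drop the top 3 bit(s), append 3 zero(s) on the right.
  10110001101  ->  discard [101], keep [10001101], append 000
= 10001101000

Answer: 10001101000 (1128)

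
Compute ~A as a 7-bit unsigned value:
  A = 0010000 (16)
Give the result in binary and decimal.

Flip each bit (0->1, 1->0):
  0010000
  1101111

Answer: 1101111 (111)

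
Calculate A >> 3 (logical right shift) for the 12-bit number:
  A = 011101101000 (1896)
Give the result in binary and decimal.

Logical shift right by 3: drop the bottom 3 bit(s), prepend 3 zero(s) on the left.
  011101101000  ->  keep [011101101], discard [000], prepend 000
= 000011101101

Answer: 000011101101 (237)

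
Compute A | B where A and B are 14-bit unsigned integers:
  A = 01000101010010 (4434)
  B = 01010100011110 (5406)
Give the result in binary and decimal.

Apply | to each column (1 where either bit is 1):
  01000101010010
| 01010100011110
----------------
  01010101011110

Answer: 01010101011110 (5470)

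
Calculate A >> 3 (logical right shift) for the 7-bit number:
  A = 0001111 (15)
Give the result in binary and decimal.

Logical shift right by 3: drop the bottom 3 bit(s), prepend 3 zero(s) on the left.
  0001111  ->  keep [0001], discard [111], prepend 000
= 0000001

Answer: 0000001 (1)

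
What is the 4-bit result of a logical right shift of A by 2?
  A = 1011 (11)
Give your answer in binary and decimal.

Logical shift right by 2: drop the bottom 2 bit(s), prepend 2 zero(s) on the left.
  1011  ->  keep [10], discard [11], prepend 00
= 0010

Answer: 0010 (2)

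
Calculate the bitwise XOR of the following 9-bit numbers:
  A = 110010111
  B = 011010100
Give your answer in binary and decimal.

Apply ^ to each column (1 where bits differ):
  110010111
^ 011010100
-----------
  101000011

Answer: 101000011 (323)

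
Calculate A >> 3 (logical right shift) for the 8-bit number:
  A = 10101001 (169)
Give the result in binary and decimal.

Logical shift right by 3: drop the bottom 3 bit(s), prepend 3 zero(s) on the left.
  10101001  ->  keep [10101], discard [001], prepend 000
= 00010101

Answer: 00010101 (21)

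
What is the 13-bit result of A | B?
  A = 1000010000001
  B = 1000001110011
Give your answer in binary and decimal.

Apply | to each column (1 where either bit is 1):
  1000010000001
| 1000001110011
---------------
  1000011110011

Answer: 1000011110011 (4339)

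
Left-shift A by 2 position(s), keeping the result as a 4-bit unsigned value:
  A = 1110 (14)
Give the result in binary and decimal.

Shift left by 2: drop the top 2 bit(s), append 2 zero(s) on the right.
  1110  ->  discard [11], keep [10], append 00
= 1000

Answer: 1000 (8)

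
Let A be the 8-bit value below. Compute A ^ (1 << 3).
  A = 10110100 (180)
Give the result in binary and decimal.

Mask = 1 << 3 = 00001000
Bit 3 of A is 0; XOR with the mask flips it to 1.
  10110100
^ 00001000
----------
  10111100

Answer: 10111100 (188)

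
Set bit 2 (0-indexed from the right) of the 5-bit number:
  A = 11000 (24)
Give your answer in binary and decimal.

Mask = 1 << 2 = 00100
Bit 2 of A is 0, so OR-ing with the mask flips it to 1.
  11000
| 00100
-------
  11100

Answer: 11100 (28)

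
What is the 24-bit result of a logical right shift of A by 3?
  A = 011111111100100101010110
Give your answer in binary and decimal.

Logical shift right by 3: drop the bottom 3 bit(s), prepend 3 zero(s) on the left.
  011111111100100101010110  ->  keep [011111111100100101010], discard [110], prepend 000
= 000011111111100100101010

Answer: 000011111111100100101010 (1046826)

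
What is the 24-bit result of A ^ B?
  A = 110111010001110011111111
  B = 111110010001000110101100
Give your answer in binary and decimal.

Apply ^ to each column (1 where bits differ):
  110111010001110011111111
^ 111110010001000110101100
--------------------------
  001001000000110101010011

Answer: 001001000000110101010011 (2362707)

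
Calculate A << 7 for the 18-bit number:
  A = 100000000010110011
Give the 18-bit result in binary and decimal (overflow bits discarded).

Shift left by 7: drop the top 7 bit(s), append 7 zero(s) on the right.
  100000000010110011  ->  discard [1000000], keep [00010110011], append 0000000
= 000101100110000000

Answer: 000101100110000000 (22912)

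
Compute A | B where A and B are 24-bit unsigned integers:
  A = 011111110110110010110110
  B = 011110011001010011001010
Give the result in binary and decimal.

Apply | to each column (1 where either bit is 1):
  011111110110110010110110
| 011110011001010011001010
--------------------------
  011111111111110011111110

Answer: 011111111111110011111110 (8387838)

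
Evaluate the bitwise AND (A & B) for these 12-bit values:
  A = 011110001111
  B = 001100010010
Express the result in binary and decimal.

Apply & to each column (1 only where both bits are 1):
  011110001111
& 001100010010
--------------
  001100000010

Answer: 001100000010 (770)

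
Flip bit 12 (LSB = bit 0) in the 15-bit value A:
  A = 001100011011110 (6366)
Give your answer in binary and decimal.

Mask = 1 << 12 = 001000000000000
Bit 12 of A is 1; XOR with the mask flips it to 0.
  001100011011110
^ 001000000000000
-----------------
  000100011011110

Answer: 000100011011110 (2270)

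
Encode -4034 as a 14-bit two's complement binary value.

1. Binary of +4034:  00111111000010
2. Invert bits:     11000000111101
3. Add 1:           11000000111110

Answer: 11000000111110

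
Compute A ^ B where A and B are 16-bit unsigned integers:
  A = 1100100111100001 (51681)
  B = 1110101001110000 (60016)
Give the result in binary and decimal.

Apply ^ to each column (1 where bits differ):
  1100100111100001
^ 1110101001110000
------------------
  0010001110010001

Answer: 0010001110010001 (9105)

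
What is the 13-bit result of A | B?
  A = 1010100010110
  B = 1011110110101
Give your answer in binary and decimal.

Apply | to each column (1 where either bit is 1):
  1010100010110
| 1011110110101
---------------
  1011110110111

Answer: 1011110110111 (6071)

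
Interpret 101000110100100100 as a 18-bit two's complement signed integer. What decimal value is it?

MSB is 1, so the value is negative. Find the magnitude:
1. Invert bits:  010111001011011011
2. Add 1:        010111001011011100  = 94940
3. Apply sign:   -94940

Answer: -94940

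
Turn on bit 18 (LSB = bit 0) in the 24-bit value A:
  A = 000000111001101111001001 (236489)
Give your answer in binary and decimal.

Mask = 1 << 18 = 000001000000000000000000
Bit 18 of A is 0, so OR-ing with the mask flips it to 1.
  000000111001101111001001
| 000001000000000000000000
--------------------------
  000001111001101111001001

Answer: 000001111001101111001001 (498633)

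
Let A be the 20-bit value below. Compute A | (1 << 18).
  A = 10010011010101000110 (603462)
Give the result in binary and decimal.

Mask = 1 << 18 = 01000000000000000000
Bit 18 of A is 0, so OR-ing with the mask flips it to 1.
  10010011010101000110
| 01000000000000000000
----------------------
  11010011010101000110

Answer: 11010011010101000110 (865606)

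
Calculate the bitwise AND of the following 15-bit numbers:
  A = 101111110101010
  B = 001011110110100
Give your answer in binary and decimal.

Apply & to each column (1 only where both bits are 1):
  101111110101010
& 001011110110100
-----------------
  001011110100000

Answer: 001011110100000 (6048)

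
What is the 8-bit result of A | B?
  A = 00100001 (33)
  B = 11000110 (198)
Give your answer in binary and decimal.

Apply | to each column (1 where either bit is 1):
  00100001
| 11000110
----------
  11100111

Answer: 11100111 (231)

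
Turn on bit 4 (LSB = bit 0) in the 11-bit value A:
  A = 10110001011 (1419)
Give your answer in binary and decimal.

Mask = 1 << 4 = 00000010000
Bit 4 of A is 0, so OR-ing with the mask flips it to 1.
  10110001011
| 00000010000
-------------
  10110011011

Answer: 10110011011 (1435)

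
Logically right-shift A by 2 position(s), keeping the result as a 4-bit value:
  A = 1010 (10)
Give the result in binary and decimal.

Logical shift right by 2: drop the bottom 2 bit(s), prepend 2 zero(s) on the left.
  1010  ->  keep [10], discard [10], prepend 00
= 0010

Answer: 0010 (2)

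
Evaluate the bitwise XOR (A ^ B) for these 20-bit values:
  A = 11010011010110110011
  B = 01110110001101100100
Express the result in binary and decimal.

Apply ^ to each column (1 where bits differ):
  11010011010110110011
^ 01110110001101100100
----------------------
  10100101011011010111

Answer: 10100101011011010111 (677591)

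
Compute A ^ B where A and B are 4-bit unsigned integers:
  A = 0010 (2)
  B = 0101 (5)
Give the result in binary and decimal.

Apply ^ to each column (1 where bits differ):
  0010
^ 0101
------
  0111

Answer: 0111 (7)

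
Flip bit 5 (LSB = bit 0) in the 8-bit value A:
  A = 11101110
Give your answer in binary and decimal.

Mask = 1 << 5 = 00100000
Bit 5 of A is 1; XOR with the mask flips it to 0.
  11101110
^ 00100000
----------
  11001110

Answer: 11001110 (206)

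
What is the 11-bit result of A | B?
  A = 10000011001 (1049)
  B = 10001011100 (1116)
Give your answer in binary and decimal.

Apply | to each column (1 where either bit is 1):
  10000011001
| 10001011100
-------------
  10001011101

Answer: 10001011101 (1117)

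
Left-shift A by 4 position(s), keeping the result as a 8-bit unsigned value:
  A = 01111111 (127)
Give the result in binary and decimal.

Shift left by 4: drop the top 4 bit(s), append 4 zero(s) on the right.
  01111111  ->  discard [0111], keep [1111], append 0000
= 11110000

Answer: 11110000 (240)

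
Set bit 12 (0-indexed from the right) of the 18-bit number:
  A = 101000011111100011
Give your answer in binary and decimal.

Mask = 1 << 12 = 000001000000000000
Bit 12 of A is 0, so OR-ing with the mask flips it to 1.
  101000011111100011
| 000001000000000000
--------------------
  101001011111100011

Answer: 101001011111100011 (169955)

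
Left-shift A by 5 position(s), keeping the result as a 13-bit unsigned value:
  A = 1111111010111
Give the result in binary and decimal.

Shift left by 5: drop the top 5 bit(s), append 5 zero(s) on the right.
  1111111010111  ->  discard [11111], keep [11010111], append 00000
= 1101011100000

Answer: 1101011100000 (6880)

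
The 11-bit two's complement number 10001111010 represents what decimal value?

MSB is 1, so the value is negative. Find the magnitude:
1. Invert bits:  01110000101
2. Add 1:        01110000110  = 902
3. Apply sign:   -902

Answer: -902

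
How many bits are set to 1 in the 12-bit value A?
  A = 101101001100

101101001100
1-bits at positions (from bit 0 = LSB): 2, 3, 6, 8, 9, 11
Count = 6

Answer: 6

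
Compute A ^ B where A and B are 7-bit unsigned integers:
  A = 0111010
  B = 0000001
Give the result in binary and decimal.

Apply ^ to each column (1 where bits differ):
  0111010
^ 0000001
---------
  0111011

Answer: 0111011 (59)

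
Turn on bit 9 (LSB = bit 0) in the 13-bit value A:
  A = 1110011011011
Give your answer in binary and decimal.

Mask = 1 << 9 = 0001000000000
Bit 9 of A is 0, so OR-ing with the mask flips it to 1.
  1110011011011
| 0001000000000
---------------
  1111011011011

Answer: 1111011011011 (7899)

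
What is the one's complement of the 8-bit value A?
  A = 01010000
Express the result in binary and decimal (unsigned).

Flip each bit (0->1, 1->0):
  01010000
  10101111

Answer: 10101111 (175)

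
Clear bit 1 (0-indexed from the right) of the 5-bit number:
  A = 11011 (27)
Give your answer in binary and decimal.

Mask = ~(1 << 1) = 11101
Bit 1 of A is 1, so AND-ing with the mask clears it to 0.
  11011
& 11101
-------
  11001

Answer: 11001 (25)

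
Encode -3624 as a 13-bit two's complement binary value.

1. Binary of +3624:  0111000101000
2. Invert bits:     1000111010111
3. Add 1:           1000111011000

Answer: 1000111011000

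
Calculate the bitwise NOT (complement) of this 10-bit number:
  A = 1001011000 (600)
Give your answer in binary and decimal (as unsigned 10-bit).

Flip each bit (0->1, 1->0):
  1001011000
  0110100111

Answer: 0110100111 (423)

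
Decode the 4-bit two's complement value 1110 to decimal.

MSB is 1, so the value is negative. Find the magnitude:
1. Invert bits:  0001
2. Add 1:        0010  = 2
3. Apply sign:   -2

Answer: -2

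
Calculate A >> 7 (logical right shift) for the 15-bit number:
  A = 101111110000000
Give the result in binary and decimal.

Logical shift right by 7: drop the bottom 7 bit(s), prepend 7 zero(s) on the left.
  101111110000000  ->  keep [10111111], discard [0000000], prepend 0000000
= 000000010111111

Answer: 000000010111111 (191)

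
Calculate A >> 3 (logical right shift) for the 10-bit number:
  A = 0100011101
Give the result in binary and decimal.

Logical shift right by 3: drop the bottom 3 bit(s), prepend 3 zero(s) on the left.
  0100011101  ->  keep [0100011], discard [101], prepend 000
= 0000100011

Answer: 0000100011 (35)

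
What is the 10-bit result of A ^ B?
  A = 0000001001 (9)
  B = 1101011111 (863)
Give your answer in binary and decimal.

Apply ^ to each column (1 where bits differ):
  0000001001
^ 1101011111
------------
  1101010110

Answer: 1101010110 (854)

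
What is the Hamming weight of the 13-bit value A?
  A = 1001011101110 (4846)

1001011101110
1-bits at positions (from bit 0 = LSB): 1, 2, 3, 5, 6, 7, 9, 12
Count = 8

Answer: 8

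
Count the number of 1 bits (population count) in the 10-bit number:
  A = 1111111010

1111111010
1-bits at positions (from bit 0 = LSB): 1, 3, 4, 5, 6, 7, 8, 9
Count = 8

Answer: 8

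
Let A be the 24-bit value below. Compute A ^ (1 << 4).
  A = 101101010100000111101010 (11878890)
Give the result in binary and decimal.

Mask = 1 << 4 = 000000000000000000010000
Bit 4 of A is 0; XOR with the mask flips it to 1.
  101101010100000111101010
^ 000000000000000000010000
--------------------------
  101101010100000111111010

Answer: 101101010100000111111010 (11878906)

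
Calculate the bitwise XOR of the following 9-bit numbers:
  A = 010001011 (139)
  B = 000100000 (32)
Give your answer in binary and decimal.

Apply ^ to each column (1 where bits differ):
  010001011
^ 000100000
-----------
  010101011

Answer: 010101011 (171)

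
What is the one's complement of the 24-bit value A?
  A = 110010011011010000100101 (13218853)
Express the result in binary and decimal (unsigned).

Flip each bit (0->1, 1->0):
  110010011011010000100101
  001101100100101111011010

Answer: 001101100100101111011010 (3558362)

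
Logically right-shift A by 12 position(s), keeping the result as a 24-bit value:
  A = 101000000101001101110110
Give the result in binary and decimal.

Logical shift right by 12: drop the bottom 12 bit(s), prepend 12 zero(s) on the left.
  101000000101001101110110  ->  keep [101000000101], discard [001101110110], prepend 000000000000
= 000000000000101000000101

Answer: 000000000000101000000101 (2565)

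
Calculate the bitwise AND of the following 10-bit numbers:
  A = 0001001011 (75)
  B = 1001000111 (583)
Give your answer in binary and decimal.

Apply & to each column (1 only where both bits are 1):
  0001001011
& 1001000111
------------
  0001000011

Answer: 0001000011 (67)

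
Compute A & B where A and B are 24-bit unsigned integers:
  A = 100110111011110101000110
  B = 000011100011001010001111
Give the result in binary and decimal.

Apply & to each column (1 only where both bits are 1):
  100110111011110101000110
& 000011100011001010001111
--------------------------
  000010100011000000000110

Answer: 000010100011000000000110 (667654)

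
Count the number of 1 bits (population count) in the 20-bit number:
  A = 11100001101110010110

11100001101110010110
1-bits at positions (from bit 0 = LSB): 1, 2, 4, 7, 8, 9, 11, 12, 17, 18, 19
Count = 11

Answer: 11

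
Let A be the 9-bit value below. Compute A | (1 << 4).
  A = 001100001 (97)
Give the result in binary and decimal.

Mask = 1 << 4 = 000010000
Bit 4 of A is 0, so OR-ing with the mask flips it to 1.
  001100001
| 000010000
-----------
  001110001

Answer: 001110001 (113)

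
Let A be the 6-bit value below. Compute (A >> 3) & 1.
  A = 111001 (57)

Bit 3 is the 4th from the right.
  111001
    ^
That bit is 1.

Answer: 1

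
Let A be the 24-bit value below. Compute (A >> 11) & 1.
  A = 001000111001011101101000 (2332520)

Bit 11 is the 12th from the right.
  001000111001011101101000
              ^
That bit is 0.

Answer: 0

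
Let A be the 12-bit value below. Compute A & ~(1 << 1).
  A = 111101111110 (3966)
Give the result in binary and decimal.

Mask = ~(1 << 1) = 111111111101
Bit 1 of A is 1, so AND-ing with the mask clears it to 0.
  111101111110
& 111111111101
--------------
  111101111100

Answer: 111101111100 (3964)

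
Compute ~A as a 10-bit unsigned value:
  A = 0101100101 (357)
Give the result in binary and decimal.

Flip each bit (0->1, 1->0):
  0101100101
  1010011010

Answer: 1010011010 (666)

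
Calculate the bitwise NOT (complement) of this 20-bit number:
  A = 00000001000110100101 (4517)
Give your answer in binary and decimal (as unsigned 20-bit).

Flip each bit (0->1, 1->0):
  00000001000110100101
  11111110111001011010

Answer: 11111110111001011010 (1044058)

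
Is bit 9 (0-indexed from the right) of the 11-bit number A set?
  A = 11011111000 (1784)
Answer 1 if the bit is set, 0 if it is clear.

Bit 9 is the 10th from the right.
  11011111000
   ^
That bit is 1.

Answer: 1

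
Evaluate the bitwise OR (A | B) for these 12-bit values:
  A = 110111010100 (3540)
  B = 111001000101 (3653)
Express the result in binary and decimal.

Apply | to each column (1 where either bit is 1):
  110111010100
| 111001000101
--------------
  111111010101

Answer: 111111010101 (4053)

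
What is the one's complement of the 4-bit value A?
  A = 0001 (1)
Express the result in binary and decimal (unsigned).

Flip each bit (0->1, 1->0):
  0001
  1110

Answer: 1110 (14)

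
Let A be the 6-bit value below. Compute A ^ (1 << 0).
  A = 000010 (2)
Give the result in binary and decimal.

Mask = 1 << 0 = 000001
Bit 0 of A is 0; XOR with the mask flips it to 1.
  000010
^ 000001
--------
  000011

Answer: 000011 (3)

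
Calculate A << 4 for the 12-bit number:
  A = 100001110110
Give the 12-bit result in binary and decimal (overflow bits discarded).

Shift left by 4: drop the top 4 bit(s), append 4 zero(s) on the right.
  100001110110  ->  discard [1000], keep [01110110], append 0000
= 011101100000

Answer: 011101100000 (1888)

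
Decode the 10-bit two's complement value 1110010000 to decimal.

MSB is 1, so the value is negative. Find the magnitude:
1. Invert bits:  0001101111
2. Add 1:        0001110000  = 112
3. Apply sign:   -112

Answer: -112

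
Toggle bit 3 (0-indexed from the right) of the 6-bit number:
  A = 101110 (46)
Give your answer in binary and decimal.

Mask = 1 << 3 = 001000
Bit 3 of A is 1; XOR with the mask flips it to 0.
  101110
^ 001000
--------
  100110

Answer: 100110 (38)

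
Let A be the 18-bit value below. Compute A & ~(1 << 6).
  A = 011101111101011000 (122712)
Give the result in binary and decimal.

Mask = ~(1 << 6) = 111111111110111111
Bit 6 of A is 1, so AND-ing with the mask clears it to 0.
  011101111101011000
& 111111111110111111
--------------------
  011101111100011000

Answer: 011101111100011000 (122648)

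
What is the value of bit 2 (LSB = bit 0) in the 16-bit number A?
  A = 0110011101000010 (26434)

Bit 2 is the 3rd from the right.
  0110011101000010
               ^
That bit is 0.

Answer: 0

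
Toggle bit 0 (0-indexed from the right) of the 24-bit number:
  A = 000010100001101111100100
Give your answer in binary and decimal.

Mask = 1 << 0 = 000000000000000000000001
Bit 0 of A is 0; XOR with the mask flips it to 1.
  000010100001101111100100
^ 000000000000000000000001
--------------------------
  000010100001101111100101

Answer: 000010100001101111100101 (662501)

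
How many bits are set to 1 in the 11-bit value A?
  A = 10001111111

10001111111
1-bits at positions (from bit 0 = LSB): 0, 1, 2, 3, 4, 5, 6, 10
Count = 8

Answer: 8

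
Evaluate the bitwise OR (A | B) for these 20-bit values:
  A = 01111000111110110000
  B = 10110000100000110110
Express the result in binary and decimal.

Apply | to each column (1 where either bit is 1):
  01111000111110110000
| 10110000100000110110
----------------------
  11111000111110110110

Answer: 11111000111110110110 (1019830)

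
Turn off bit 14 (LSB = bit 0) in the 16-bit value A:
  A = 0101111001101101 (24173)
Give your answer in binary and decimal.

Mask = ~(1 << 14) = 1011111111111111
Bit 14 of A is 1, so AND-ing with the mask clears it to 0.
  0101111001101101
& 1011111111111111
------------------
  0001111001101101

Answer: 0001111001101101 (7789)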